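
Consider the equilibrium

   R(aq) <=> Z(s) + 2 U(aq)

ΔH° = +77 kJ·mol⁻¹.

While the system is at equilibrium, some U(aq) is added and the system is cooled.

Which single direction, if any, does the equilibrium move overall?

left

Adding U (aq), a product, drives the reaction to the left.
The forward reaction is endothermic. Lowering T favours the exothermic direction — shift to the left.
All effects act in the same direction — net shift to the left.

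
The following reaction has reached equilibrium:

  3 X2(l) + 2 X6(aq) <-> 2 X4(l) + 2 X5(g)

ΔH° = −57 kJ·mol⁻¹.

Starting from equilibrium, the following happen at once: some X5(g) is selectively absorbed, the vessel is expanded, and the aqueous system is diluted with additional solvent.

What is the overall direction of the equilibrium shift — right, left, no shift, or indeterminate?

cannot be determined

Removing X5 (g), a product, drives the reaction to the right.
Gas moles: reactants 0, products 2 (Δn_gas = +2). Expansion shifts the system toward the side with more moles of gas — to the right.
Dilution lowers every aqueous concentration by the same factor. Δn_aq = 0 − 2 = -2, so the system shifts toward the side with more dissolved moles — to the left.
The individual effects push in opposite directions; without quantitative information the net direction cannot be determined.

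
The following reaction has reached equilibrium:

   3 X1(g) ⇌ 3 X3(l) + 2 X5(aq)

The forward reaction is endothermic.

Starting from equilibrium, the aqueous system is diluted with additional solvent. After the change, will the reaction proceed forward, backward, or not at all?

Dilution lowers every aqueous concentration by the same factor. Δn_aq = 2 − 0 = +2, so the system shifts toward the side with more dissolved moles — to the right.

right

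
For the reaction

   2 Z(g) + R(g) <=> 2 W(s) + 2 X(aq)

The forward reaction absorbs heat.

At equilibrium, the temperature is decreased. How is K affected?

K depends on temperature via the van 't Hoff relation. The forward reaction is endothermic, so lowering T decreases K.

decreases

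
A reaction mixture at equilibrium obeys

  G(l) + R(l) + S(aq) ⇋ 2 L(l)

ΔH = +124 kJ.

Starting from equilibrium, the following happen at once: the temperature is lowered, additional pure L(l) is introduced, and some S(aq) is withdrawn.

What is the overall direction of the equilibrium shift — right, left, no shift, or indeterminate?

left

The forward reaction is endothermic. Lowering T favours the exothermic direction — shift to the left.
L is a pure liquid; its activity is 1 regardless of amount, so Q is unaffected — no shift from this change.
Removing S (aq), a reactant, drives the reaction to the left.
Only the nonzero effect(s) matter; the net shift is to the left.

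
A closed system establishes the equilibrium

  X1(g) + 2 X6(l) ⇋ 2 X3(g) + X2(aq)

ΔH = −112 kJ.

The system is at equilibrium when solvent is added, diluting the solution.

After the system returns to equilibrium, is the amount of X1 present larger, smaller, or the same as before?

Dilution lowers every aqueous concentration by the same factor. Δn_aq = 1 − 0 = +1, so the system shifts toward the side with more dissolved moles — to the right.
The net shift is to the right. X1 is a reactant, so its amount decreases.

decreases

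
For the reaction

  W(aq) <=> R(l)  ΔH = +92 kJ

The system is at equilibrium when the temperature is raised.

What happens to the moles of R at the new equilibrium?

The forward reaction is endothermic. Raising T favours the endothermic direction — shift to the right.
The net shift is to the right. R is a product, so its amount increases.

increases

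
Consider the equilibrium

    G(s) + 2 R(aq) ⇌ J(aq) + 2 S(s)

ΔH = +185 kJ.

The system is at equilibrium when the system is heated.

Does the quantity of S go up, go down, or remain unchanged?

The forward reaction is endothermic. Raising T favours the endothermic direction — shift to the right.
The net shift is to the right. S is a product, so its amount increases.

increases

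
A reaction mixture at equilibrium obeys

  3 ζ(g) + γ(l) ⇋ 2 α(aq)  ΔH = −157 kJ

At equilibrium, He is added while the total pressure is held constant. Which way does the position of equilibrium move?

left

Adding inert gas at constant total pressure expands the volume and lowers every reacting partial pressure. With Δn_gas = 0 − 3 = -3, Q moves away from K toward the side with fewer gas moles, so the system shifts toward the side with more gas moles — to the left.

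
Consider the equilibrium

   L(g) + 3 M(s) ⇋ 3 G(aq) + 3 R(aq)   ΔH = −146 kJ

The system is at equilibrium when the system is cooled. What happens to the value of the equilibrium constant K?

increases

K depends on temperature via the van 't Hoff relation. The forward reaction is exothermic, so lowering T increases K.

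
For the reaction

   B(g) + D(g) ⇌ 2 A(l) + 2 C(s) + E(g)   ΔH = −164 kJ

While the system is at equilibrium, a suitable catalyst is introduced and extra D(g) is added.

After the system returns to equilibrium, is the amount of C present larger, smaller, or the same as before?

increases

A catalyst speeds both forward and reverse rates equally; it changes neither Q nor K — no shift from this change.
Adding D (g), a reactant, drives the reaction to the right.
The net shift is to the right. C is a product, so its amount increases.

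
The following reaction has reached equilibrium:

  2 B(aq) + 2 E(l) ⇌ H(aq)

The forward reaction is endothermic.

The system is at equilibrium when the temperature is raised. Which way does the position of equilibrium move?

right

The forward reaction is endothermic. Raising T favours the endothermic direction — shift to the right.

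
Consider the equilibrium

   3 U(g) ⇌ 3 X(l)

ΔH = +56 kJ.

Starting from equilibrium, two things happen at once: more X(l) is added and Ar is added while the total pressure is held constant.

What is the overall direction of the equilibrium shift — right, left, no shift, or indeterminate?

X is a pure liquid; its activity is 1 regardless of amount, so Q is unaffected — no shift from this change.
Adding inert gas at constant total pressure expands the volume and lowers every reacting partial pressure. With Δn_gas = 0 − 3 = -3, Q moves away from K toward the side with fewer gas moles, so the system shifts toward the side with more gas moles — to the left.
Only the nonzero effect(s) matter; the net shift is to the left.

left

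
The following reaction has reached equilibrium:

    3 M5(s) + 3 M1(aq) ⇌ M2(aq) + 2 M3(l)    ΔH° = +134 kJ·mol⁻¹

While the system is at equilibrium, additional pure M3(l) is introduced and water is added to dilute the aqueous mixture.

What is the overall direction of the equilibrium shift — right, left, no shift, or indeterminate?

M3 is a pure liquid; its activity is 1 regardless of amount, so Q is unaffected — no shift from this change.
Dilution lowers every aqueous concentration by the same factor. Δn_aq = 1 − 3 = -2, so the system shifts toward the side with more dissolved moles — to the left.
Only the nonzero effect(s) matter; the net shift is to the left.

left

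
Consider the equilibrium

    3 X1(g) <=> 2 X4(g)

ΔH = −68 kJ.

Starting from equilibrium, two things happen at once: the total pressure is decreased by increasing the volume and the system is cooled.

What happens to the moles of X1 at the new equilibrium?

Gas moles: reactants 3, products 2 (Δn_gas = -1). Expansion shifts the system toward the side with more moles of gas — to the left.
The forward reaction is exothermic. Lowering T favours the exothermic direction — shift to the right.
The two effects oppose each other, so the net shift — and hence the change in X1 — cannot be determined from the given information.

cannot be determined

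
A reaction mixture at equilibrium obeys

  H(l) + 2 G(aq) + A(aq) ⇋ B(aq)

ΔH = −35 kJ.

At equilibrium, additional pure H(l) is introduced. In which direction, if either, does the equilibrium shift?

no shift

H is a pure liquid; its activity is 1 regardless of amount, so Q is unaffected — no shift from this change.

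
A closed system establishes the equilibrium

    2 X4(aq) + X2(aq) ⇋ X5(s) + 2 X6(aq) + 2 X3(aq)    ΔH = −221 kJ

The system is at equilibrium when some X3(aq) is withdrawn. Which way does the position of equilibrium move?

Removing X3 (aq), a product, drives the reaction to the right.

right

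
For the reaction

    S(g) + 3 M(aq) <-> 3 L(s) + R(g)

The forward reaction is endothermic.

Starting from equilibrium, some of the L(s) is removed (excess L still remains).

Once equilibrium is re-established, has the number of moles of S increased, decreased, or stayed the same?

unchanged

L is a pure solid; its activity is 1 regardless of amount, so Q is unaffected — no shift from this change.
No net shift occurs, so the amount of S is unchanged.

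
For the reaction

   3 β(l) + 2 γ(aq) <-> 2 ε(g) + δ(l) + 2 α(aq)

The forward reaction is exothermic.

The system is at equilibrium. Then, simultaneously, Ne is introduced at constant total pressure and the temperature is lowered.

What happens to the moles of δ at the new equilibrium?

increases

Adding inert gas at constant total pressure expands the volume and lowers every reacting partial pressure. With Δn_gas = 2 − 0 = +2, Q moves away from K toward the side with fewer gas moles, so the system shifts toward the side with more gas moles — to the right.
The forward reaction is exothermic. Lowering T favours the exothermic direction — shift to the right.
The net shift is to the right. δ is a product, so its amount increases.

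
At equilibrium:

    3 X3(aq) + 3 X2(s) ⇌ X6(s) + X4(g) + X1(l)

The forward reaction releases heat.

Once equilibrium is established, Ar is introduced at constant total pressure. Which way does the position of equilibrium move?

Adding inert gas at constant total pressure expands the volume and lowers every reacting partial pressure. With Δn_gas = 1 − 0 = +1, Q moves away from K toward the side with fewer gas moles, so the system shifts toward the side with more gas moles — to the right.

right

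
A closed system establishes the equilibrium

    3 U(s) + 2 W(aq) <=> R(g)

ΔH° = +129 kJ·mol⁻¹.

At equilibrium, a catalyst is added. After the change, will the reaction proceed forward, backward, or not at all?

A catalyst speeds both forward and reverse rates equally; it changes neither Q nor K — no shift from this change.

no shift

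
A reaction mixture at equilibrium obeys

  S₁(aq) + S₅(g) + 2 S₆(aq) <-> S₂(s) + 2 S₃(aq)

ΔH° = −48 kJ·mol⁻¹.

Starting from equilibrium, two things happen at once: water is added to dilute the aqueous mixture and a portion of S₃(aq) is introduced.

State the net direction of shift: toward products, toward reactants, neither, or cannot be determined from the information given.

Dilution lowers every aqueous concentration by the same factor. Δn_aq = 2 − 3 = -1, so the system shifts toward the side with more dissolved moles — to the left.
Adding S₃ (aq), a product, drives the reaction to the left.
All effects act in the same direction — net shift to the left.

left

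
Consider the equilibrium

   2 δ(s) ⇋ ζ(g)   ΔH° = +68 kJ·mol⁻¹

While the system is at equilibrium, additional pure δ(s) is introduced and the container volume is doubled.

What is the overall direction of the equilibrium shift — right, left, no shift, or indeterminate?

δ is a pure solid; its activity is 1 regardless of amount, so Q is unaffected — no shift from this change.
Gas moles: reactants 0, products 1 (Δn_gas = +1). Expansion shifts the system toward the side with more moles of gas — to the right.
Only the nonzero effect(s) matter; the net shift is to the right.

right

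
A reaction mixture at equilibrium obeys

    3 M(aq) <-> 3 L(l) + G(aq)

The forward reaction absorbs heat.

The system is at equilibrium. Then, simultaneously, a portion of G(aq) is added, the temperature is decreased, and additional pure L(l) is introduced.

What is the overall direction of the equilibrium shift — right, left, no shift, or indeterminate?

left

Adding G (aq), a product, drives the reaction to the left.
The forward reaction is endothermic. Lowering T favours the exothermic direction — shift to the left.
L is a pure liquid; its activity is 1 regardless of amount, so Q is unaffected — no shift from this change.
Only the nonzero effect(s) matter; the net shift is to the left.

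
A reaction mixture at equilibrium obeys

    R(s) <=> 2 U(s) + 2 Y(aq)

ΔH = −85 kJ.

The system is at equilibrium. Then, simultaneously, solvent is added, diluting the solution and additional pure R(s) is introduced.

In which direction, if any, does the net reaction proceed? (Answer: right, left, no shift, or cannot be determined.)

Dilution lowers every aqueous concentration by the same factor. Δn_aq = 2 − 0 = +2, so the system shifts toward the side with more dissolved moles — to the right.
R is a pure solid; its activity is 1 regardless of amount, so Q is unaffected — no shift from this change.
Only the nonzero effect(s) matter; the net shift is to the right.

right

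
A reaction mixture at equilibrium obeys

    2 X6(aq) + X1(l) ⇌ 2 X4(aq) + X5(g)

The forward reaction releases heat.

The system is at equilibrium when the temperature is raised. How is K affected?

decreases

K depends on temperature via the van 't Hoff relation. The forward reaction is exothermic, so raising T decreases K.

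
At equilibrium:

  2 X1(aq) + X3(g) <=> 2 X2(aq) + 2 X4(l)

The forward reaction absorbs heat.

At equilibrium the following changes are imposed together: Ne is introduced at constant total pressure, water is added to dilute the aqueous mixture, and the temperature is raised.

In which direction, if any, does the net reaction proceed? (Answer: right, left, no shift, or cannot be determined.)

Adding inert gas at constant total pressure expands the volume and lowers every reacting partial pressure. With Δn_gas = 0 − 1 = -1, Q moves away from K toward the side with fewer gas moles, so the system shifts toward the side with more gas moles — to the left.
Dilution scales every aqueous concentration by the same factor. Δn_aq = 2 − 2 = 0, so Q is unchanged — no shift.
The forward reaction is endothermic. Raising T favours the endothermic direction — shift to the right.
The individual effects push in opposite directions; without quantitative information the net direction cannot be determined.

cannot be determined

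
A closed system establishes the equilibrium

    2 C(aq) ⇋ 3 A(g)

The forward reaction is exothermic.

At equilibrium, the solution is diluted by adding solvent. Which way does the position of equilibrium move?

Dilution lowers every aqueous concentration by the same factor. Δn_aq = 0 − 2 = -2, so the system shifts toward the side with more dissolved moles — to the left.

left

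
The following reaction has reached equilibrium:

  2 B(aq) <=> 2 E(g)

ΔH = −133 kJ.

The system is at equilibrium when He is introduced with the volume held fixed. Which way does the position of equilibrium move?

no shift

At constant volume, adding an inert gas leaves every reacting species' partial pressure unchanged, so Q is unchanged — no shift from this change.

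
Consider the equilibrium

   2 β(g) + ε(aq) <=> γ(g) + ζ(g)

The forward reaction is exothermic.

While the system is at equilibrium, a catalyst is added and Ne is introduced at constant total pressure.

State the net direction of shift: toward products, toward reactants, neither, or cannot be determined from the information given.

no shift

A catalyst speeds both forward and reverse rates equally; it changes neither Q nor K — no shift from this change.
Adding inert gas at constant total pressure expands the volume, scaling every reacting partial pressure by the same factor. Δn_gas = 2 − 2 = 0, so Q is unchanged — no shift.
None of the changes alters Q relative to K, so there is no net shift.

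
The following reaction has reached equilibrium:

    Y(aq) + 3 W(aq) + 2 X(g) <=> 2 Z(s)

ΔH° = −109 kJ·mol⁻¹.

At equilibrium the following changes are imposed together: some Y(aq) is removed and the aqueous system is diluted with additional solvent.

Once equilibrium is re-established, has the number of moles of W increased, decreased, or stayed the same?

Removing Y (aq), a reactant, drives the reaction to the left.
Dilution lowers every aqueous concentration by the same factor. Δn_aq = 0 − 4 = -4, so the system shifts toward the side with more dissolved moles — to the left.
The net shift is to the left. W is a reactant, so its amount increases.

increases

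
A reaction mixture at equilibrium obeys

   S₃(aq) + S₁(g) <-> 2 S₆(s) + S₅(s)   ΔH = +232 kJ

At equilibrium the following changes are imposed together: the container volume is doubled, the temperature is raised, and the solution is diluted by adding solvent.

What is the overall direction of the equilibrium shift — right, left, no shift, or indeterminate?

cannot be determined

Gas moles: reactants 1, products 0 (Δn_gas = -1). Expansion shifts the system toward the side with more moles of gas — to the left.
The forward reaction is endothermic. Raising T favours the endothermic direction — shift to the right.
Dilution lowers every aqueous concentration by the same factor. Δn_aq = 0 − 1 = -1, so the system shifts toward the side with more dissolved moles — to the left.
The individual effects push in opposite directions; without quantitative information the net direction cannot be determined.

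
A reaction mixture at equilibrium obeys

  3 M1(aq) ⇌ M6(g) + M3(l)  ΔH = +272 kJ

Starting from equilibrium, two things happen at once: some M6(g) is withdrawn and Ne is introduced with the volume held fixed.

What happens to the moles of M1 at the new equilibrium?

Removing M6 (g), a product, drives the reaction to the right.
At constant volume, adding an inert gas leaves every reacting species' partial pressure unchanged, so Q is unchanged — no shift from this change.
The net shift is to the right. M1 is a reactant, so its amount decreases.

decreases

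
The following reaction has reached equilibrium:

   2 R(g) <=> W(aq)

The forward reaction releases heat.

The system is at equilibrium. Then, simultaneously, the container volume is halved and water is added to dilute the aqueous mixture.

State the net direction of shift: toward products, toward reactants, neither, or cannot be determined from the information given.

right

Gas moles: reactants 2, products 0 (Δn_gas = -2). Compression shifts the system toward the side with fewer moles of gas — to the right.
Dilution lowers every aqueous concentration by the same factor. Δn_aq = 1 − 0 = +1, so the system shifts toward the side with more dissolved moles — to the right.
All effects act in the same direction — net shift to the right.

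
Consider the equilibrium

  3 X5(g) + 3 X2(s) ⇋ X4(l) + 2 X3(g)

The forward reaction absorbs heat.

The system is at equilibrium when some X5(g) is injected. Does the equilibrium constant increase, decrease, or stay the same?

unchanged

The equilibrium constant depends only on temperature. This perturbation may move the position of equilibrium, but since T is unchanged, K itself is unchanged.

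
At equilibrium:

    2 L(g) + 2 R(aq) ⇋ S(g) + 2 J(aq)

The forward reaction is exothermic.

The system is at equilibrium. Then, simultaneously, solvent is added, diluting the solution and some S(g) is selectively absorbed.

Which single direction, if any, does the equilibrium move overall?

right

Dilution scales every aqueous concentration by the same factor. Δn_aq = 2 − 2 = 0, so Q is unchanged — no shift.
Removing S (g), a product, drives the reaction to the right.
Only the nonzero effect(s) matter; the net shift is to the right.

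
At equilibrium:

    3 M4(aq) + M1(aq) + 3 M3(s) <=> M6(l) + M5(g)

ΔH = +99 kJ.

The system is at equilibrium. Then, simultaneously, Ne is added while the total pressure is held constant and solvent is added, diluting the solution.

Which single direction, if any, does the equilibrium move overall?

cannot be determined

Adding inert gas at constant total pressure expands the volume and lowers every reacting partial pressure. With Δn_gas = 1 − 0 = +1, Q moves away from K toward the side with fewer gas moles, so the system shifts toward the side with more gas moles — to the right.
Dilution lowers every aqueous concentration by the same factor. Δn_aq = 0 − 4 = -4, so the system shifts toward the side with more dissolved moles — to the left.
The individual effects push in opposite directions; without quantitative information the net direction cannot be determined.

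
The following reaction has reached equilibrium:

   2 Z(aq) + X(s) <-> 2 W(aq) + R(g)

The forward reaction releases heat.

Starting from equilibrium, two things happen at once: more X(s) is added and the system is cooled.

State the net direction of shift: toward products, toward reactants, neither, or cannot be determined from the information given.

X is a pure solid; its activity is 1 regardless of amount, so Q is unaffected — no shift from this change.
The forward reaction is exothermic. Lowering T favours the exothermic direction — shift to the right.
Only the nonzero effect(s) matter; the net shift is to the right.

right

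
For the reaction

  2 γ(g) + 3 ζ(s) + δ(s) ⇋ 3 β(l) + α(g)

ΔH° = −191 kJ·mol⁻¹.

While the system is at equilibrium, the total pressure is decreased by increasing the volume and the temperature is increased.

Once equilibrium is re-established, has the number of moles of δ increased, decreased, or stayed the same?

increases

Gas moles: reactants 2, products 1 (Δn_gas = -1). Expansion shifts the system toward the side with more moles of gas — to the left.
The forward reaction is exothermic. Raising T favours the endothermic direction — shift to the left.
The net shift is to the left. δ is a reactant, so its amount increases.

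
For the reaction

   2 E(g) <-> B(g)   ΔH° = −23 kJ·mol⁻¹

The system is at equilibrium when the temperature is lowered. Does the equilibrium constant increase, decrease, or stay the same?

increases

K depends on temperature via the van 't Hoff relation. The forward reaction is exothermic, so lowering T increases K.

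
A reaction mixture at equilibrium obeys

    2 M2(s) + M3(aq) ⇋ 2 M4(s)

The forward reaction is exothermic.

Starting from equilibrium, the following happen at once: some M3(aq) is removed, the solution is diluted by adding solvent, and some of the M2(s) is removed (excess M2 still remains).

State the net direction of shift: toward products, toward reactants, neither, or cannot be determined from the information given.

Removing M3 (aq), a reactant, drives the reaction to the left.
Dilution lowers every aqueous concentration by the same factor. Δn_aq = 0 − 1 = -1, so the system shifts toward the side with more dissolved moles — to the left.
M2 is a pure solid; its activity is 1 regardless of amount, so Q is unaffected — no shift from this change.
Only the nonzero effect(s) matter; the net shift is to the left.

left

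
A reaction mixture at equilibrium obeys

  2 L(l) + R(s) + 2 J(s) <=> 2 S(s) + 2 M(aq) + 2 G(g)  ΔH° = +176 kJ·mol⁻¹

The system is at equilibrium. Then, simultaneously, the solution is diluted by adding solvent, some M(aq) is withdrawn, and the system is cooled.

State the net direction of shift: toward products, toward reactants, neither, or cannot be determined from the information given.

cannot be determined

Dilution lowers every aqueous concentration by the same factor. Δn_aq = 2 − 0 = +2, so the system shifts toward the side with more dissolved moles — to the right.
Removing M (aq), a product, drives the reaction to the right.
The forward reaction is endothermic. Lowering T favours the exothermic direction — shift to the left.
The individual effects push in opposite directions; without quantitative information the net direction cannot be determined.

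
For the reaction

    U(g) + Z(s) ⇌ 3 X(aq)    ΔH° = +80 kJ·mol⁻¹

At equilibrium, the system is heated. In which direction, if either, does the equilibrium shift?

The forward reaction is endothermic. Raising T favours the endothermic direction — shift to the right.

right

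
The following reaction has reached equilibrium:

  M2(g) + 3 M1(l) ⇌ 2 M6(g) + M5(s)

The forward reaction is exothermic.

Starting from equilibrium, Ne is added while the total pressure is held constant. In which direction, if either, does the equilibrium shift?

Adding inert gas at constant total pressure expands the volume and lowers every reacting partial pressure. With Δn_gas = 2 − 1 = +1, Q moves away from K toward the side with fewer gas moles, so the system shifts toward the side with more gas moles — to the right.

right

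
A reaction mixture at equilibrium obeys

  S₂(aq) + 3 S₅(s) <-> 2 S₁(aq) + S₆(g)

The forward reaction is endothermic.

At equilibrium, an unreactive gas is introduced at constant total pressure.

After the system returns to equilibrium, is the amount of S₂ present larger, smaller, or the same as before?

Adding inert gas at constant total pressure expands the volume and lowers every reacting partial pressure. With Δn_gas = 1 − 0 = +1, Q moves away from K toward the side with fewer gas moles, so the system shifts toward the side with more gas moles — to the right.
The net shift is to the right. S₂ is a reactant, so its amount decreases.

decreases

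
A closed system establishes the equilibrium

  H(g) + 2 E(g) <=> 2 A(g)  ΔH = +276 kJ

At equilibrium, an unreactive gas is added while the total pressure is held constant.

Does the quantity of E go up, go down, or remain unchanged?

increases

Adding inert gas at constant total pressure expands the volume and lowers every reacting partial pressure. With Δn_gas = 2 − 3 = -1, Q moves away from K toward the side with fewer gas moles, so the system shifts toward the side with more gas moles — to the left.
The net shift is to the left. E is a reactant, so its amount increases.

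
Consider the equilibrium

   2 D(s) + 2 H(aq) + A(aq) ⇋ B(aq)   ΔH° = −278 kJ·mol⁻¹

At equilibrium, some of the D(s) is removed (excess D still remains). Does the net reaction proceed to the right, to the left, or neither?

no shift

D is a pure solid; its activity is 1 regardless of amount, so Q is unaffected — no shift from this change.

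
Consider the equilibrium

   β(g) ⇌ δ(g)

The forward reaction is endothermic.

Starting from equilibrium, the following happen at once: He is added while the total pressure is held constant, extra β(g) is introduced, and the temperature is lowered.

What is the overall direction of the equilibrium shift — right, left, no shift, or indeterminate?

cannot be determined

Adding inert gas at constant total pressure expands the volume, scaling every reacting partial pressure by the same factor. Δn_gas = 1 − 1 = 0, so Q is unchanged — no shift.
Adding β (g), a reactant, drives the reaction to the right.
The forward reaction is endothermic. Lowering T favours the exothermic direction — shift to the left.
The individual effects push in opposite directions; without quantitative information the net direction cannot be determined.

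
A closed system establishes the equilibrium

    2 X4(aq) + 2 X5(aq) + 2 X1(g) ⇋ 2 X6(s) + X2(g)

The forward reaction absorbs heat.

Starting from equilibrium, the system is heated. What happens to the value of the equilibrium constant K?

K depends on temperature via the van 't Hoff relation. The forward reaction is endothermic, so raising T increases K.

increases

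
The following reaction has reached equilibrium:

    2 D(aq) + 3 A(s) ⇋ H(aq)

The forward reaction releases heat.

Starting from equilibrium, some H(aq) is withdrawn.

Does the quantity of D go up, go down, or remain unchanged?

Removing H (aq), a product, drives the reaction to the right.
The net shift is to the right. D is a reactant, so its amount decreases.

decreases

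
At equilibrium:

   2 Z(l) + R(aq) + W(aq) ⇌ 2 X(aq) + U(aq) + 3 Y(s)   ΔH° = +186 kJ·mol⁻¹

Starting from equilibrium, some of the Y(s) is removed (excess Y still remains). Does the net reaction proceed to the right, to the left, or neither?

no shift

Y is a pure solid; its activity is 1 regardless of amount, so Q is unaffected — no shift from this change.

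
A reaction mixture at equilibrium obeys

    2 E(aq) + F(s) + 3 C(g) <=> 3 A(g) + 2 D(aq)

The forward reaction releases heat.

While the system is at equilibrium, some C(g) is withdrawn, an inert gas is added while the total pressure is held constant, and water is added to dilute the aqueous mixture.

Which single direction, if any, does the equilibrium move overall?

left

Removing C (g), a reactant, drives the reaction to the left.
Adding inert gas at constant total pressure expands the volume, scaling every reacting partial pressure by the same factor. Δn_gas = 3 − 3 = 0, so Q is unchanged — no shift.
Dilution scales every aqueous concentration by the same factor. Δn_aq = 2 − 2 = 0, so Q is unchanged — no shift.
Only the nonzero effect(s) matter; the net shift is to the left.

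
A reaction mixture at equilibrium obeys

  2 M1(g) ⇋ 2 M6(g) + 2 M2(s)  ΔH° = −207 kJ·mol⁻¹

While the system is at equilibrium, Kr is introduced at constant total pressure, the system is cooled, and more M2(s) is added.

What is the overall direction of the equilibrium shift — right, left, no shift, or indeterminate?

Adding inert gas at constant total pressure expands the volume, scaling every reacting partial pressure by the same factor. Δn_gas = 2 − 2 = 0, so Q is unchanged — no shift.
The forward reaction is exothermic. Lowering T favours the exothermic direction — shift to the right.
M2 is a pure solid; its activity is 1 regardless of amount, so Q is unaffected — no shift from this change.
Only the nonzero effect(s) matter; the net shift is to the right.

right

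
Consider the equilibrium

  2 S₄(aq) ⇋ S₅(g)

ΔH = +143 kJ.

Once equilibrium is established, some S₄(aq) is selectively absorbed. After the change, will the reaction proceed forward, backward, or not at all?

left

Removing S₄ (aq), a reactant, drives the reaction to the left.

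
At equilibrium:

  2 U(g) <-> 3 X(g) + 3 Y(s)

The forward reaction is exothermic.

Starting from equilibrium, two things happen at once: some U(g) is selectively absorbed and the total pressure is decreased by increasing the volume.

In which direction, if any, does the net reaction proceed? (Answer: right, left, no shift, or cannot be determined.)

Removing U (g), a reactant, drives the reaction to the left.
Gas moles: reactants 2, products 3 (Δn_gas = +1). Expansion shifts the system toward the side with more moles of gas — to the right.
The individual effects push in opposite directions; without quantitative information the net direction cannot be determined.

cannot be determined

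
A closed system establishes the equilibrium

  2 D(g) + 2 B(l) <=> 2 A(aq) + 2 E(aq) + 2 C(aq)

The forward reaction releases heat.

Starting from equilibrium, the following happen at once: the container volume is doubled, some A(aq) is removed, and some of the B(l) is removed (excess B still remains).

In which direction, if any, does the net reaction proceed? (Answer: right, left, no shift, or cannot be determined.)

cannot be determined

Gas moles: reactants 2, products 0 (Δn_gas = -2). Expansion shifts the system toward the side with more moles of gas — to the left.
Removing A (aq), a product, drives the reaction to the right.
B is a pure liquid; its activity is 1 regardless of amount, so Q is unaffected — no shift from this change.
The individual effects push in opposite directions; without quantitative information the net direction cannot be determined.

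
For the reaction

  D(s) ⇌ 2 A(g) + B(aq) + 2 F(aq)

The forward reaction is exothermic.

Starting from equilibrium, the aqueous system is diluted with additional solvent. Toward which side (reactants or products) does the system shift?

right

Dilution lowers every aqueous concentration by the same factor. Δn_aq = 3 − 0 = +3, so the system shifts toward the side with more dissolved moles — to the right.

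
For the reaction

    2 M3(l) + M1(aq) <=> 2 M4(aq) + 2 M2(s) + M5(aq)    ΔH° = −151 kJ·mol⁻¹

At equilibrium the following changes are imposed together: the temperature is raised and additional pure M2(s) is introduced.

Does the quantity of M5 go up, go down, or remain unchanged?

The forward reaction is exothermic. Raising T favours the endothermic direction — shift to the left.
M2 is a pure solid; its activity is 1 regardless of amount, so Q is unaffected — no shift from this change.
The net shift is to the left. M5 is a product, so its amount decreases.

decreases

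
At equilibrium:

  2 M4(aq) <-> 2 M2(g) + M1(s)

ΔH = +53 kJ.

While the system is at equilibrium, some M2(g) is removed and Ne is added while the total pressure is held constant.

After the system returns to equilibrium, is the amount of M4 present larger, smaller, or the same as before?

Removing M2 (g), a product, drives the reaction to the right.
Adding inert gas at constant total pressure expands the volume and lowers every reacting partial pressure. With Δn_gas = 2 − 0 = +2, Q moves away from K toward the side with fewer gas moles, so the system shifts toward the side with more gas moles — to the right.
The net shift is to the right. M4 is a reactant, so its amount decreases.

decreases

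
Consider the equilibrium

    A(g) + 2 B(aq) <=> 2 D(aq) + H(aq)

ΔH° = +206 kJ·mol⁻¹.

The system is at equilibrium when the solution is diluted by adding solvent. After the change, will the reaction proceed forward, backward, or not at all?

Dilution lowers every aqueous concentration by the same factor. Δn_aq = 3 − 2 = +1, so the system shifts toward the side with more dissolved moles — to the right.

right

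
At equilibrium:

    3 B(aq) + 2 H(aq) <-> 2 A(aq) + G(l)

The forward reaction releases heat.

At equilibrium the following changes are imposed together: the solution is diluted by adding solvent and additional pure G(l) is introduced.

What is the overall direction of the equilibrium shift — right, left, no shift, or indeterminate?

Dilution lowers every aqueous concentration by the same factor. Δn_aq = 2 − 5 = -3, so the system shifts toward the side with more dissolved moles — to the left.
G is a pure liquid; its activity is 1 regardless of amount, so Q is unaffected — no shift from this change.
Only the nonzero effect(s) matter; the net shift is to the left.

left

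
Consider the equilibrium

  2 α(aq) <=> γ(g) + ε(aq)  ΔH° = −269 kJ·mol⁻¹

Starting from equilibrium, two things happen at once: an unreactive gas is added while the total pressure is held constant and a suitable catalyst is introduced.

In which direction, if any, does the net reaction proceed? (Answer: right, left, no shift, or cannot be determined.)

Adding inert gas at constant total pressure expands the volume and lowers every reacting partial pressure. With Δn_gas = 1 − 0 = +1, Q moves away from K toward the side with fewer gas moles, so the system shifts toward the side with more gas moles — to the right.
A catalyst speeds both forward and reverse rates equally; it changes neither Q nor K — no shift from this change.
Only the nonzero effect(s) matter; the net shift is to the right.

right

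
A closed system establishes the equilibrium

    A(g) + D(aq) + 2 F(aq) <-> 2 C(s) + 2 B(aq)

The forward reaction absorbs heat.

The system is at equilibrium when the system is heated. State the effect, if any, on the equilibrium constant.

K depends on temperature via the van 't Hoff relation. The forward reaction is endothermic, so raising T increases K.

increases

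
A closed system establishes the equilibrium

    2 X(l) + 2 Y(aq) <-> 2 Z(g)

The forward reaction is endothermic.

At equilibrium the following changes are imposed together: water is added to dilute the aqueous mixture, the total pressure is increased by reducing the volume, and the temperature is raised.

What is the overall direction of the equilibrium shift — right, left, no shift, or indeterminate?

cannot be determined

Dilution lowers every aqueous concentration by the same factor. Δn_aq = 0 − 2 = -2, so the system shifts toward the side with more dissolved moles — to the left.
Gas moles: reactants 0, products 2 (Δn_gas = +2). Compression shifts the system toward the side with fewer moles of gas — to the left.
The forward reaction is endothermic. Raising T favours the endothermic direction — shift to the right.
The individual effects push in opposite directions; without quantitative information the net direction cannot be determined.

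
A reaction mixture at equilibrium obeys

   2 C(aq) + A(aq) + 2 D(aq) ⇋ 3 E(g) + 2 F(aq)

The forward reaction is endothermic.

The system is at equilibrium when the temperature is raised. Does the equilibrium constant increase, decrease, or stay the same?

increases

K depends on temperature via the van 't Hoff relation. The forward reaction is endothermic, so raising T increases K.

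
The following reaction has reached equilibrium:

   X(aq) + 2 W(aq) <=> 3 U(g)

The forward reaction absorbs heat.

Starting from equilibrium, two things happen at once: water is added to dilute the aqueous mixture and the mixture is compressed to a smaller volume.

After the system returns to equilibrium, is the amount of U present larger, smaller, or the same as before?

Dilution lowers every aqueous concentration by the same factor. Δn_aq = 0 − 3 = -3, so the system shifts toward the side with more dissolved moles — to the left.
Gas moles: reactants 0, products 3 (Δn_gas = +3). Compression shifts the system toward the side with fewer moles of gas — to the left.
The net shift is to the left. U is a product, so its amount decreases.

decreases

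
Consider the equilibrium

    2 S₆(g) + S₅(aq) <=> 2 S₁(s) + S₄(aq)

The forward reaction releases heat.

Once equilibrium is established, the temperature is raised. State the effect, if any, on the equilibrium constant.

K depends on temperature via the van 't Hoff relation. The forward reaction is exothermic, so raising T decreases K.

decreases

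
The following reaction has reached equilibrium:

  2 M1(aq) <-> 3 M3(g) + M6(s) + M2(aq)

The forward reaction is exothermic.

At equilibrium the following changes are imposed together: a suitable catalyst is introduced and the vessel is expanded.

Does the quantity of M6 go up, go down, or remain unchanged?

increases

A catalyst speeds both forward and reverse rates equally; it changes neither Q nor K — no shift from this change.
Gas moles: reactants 0, products 3 (Δn_gas = +3). Expansion shifts the system toward the side with more moles of gas — to the right.
The net shift is to the right. M6 is a product, so its amount increases.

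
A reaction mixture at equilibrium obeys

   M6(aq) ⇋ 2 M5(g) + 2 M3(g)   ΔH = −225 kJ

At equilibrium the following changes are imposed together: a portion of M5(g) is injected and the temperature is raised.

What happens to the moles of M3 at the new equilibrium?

decreases

Adding M5 (g), a product, drives the reaction to the left.
The forward reaction is exothermic. Raising T favours the endothermic direction — shift to the left.
The net shift is to the left. M3 is a product, so its amount decreases.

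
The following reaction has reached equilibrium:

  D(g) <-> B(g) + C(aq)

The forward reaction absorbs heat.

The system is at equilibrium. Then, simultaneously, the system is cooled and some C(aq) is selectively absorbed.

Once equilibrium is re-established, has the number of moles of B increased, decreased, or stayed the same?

The forward reaction is endothermic. Lowering T favours the exothermic direction — shift to the left.
Removing C (aq), a product, drives the reaction to the right.
The two effects oppose each other, so the net shift — and hence the change in B — cannot be determined from the given information.

cannot be determined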